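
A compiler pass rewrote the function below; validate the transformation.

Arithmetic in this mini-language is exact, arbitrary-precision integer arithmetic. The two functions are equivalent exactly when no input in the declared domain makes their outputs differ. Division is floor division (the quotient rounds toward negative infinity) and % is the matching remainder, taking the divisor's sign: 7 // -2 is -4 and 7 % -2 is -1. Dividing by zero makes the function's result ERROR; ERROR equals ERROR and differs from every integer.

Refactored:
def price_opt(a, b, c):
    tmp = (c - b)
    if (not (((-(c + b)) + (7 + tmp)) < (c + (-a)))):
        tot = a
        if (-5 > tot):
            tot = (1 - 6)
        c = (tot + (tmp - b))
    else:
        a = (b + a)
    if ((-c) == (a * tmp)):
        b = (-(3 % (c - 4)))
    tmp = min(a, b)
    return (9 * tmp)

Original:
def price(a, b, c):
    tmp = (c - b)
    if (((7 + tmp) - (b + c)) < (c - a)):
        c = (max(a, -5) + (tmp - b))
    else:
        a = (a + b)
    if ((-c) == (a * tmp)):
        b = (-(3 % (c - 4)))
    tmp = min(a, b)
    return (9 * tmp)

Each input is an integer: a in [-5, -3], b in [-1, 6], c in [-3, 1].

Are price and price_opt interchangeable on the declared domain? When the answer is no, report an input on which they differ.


The rewrite breaks on a=-5, b=-1, c=-3, where the results are -54 and -45.
price: tmp=-2, then (((7 + tmp) - (b + c)) < (c - a)) is false, then a=-6, then ((-c) == (a * tmp)) is false, then tmp=-6, then returns -54
price_opt: tmp=-2, then (not (((-(c + b)) + (7 + tmp)) < (c + (-a)))) is true, then tot=-5, then (-5 > tot) is false, then c=-6, then ((-c) == (a * tmp)) is false, then tmp=-5, then returns -45
verdict: not equivalent; witness: a=-5, b=-1, c=-3


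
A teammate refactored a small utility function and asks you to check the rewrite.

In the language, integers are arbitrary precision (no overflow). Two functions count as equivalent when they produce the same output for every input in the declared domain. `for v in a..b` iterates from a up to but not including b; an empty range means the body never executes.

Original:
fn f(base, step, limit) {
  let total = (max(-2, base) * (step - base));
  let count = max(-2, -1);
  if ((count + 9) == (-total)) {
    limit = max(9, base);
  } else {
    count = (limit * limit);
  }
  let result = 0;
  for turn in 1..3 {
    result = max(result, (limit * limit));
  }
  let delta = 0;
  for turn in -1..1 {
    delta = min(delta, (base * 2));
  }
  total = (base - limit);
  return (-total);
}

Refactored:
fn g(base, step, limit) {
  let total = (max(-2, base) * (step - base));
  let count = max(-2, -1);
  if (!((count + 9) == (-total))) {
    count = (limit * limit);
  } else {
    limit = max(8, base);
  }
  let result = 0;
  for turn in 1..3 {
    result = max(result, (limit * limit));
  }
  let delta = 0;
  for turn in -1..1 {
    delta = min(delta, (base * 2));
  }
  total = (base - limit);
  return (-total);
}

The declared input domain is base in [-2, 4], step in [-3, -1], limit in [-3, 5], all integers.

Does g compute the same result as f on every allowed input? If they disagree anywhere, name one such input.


Consider the input base=2, step=-2, limit=-3.
f: total = -8; count = -1; ((count + 9) == (-total)) -> true; limit = 9; result = 0; [turn=1]; result = 81; [turn=2]; result = 81; delta = 0; [turn=-1]; delta = 0; [turn=0]; delta = 0; total = -7; return 7
g: total = -8; count = -1; (!((count + 9) == (-total))) -> false; limit = 8; result = 0; [turn=1]; result = 64; [turn=2]; result = 64; delta = 0; [turn=-1]; delta = 0; [turn=0]; delta = 0; total = -6; return 6
7 != 6, so the rewrite changes behavior.
verdict: not equivalent; witness: base=2, step=-2, limit=-3


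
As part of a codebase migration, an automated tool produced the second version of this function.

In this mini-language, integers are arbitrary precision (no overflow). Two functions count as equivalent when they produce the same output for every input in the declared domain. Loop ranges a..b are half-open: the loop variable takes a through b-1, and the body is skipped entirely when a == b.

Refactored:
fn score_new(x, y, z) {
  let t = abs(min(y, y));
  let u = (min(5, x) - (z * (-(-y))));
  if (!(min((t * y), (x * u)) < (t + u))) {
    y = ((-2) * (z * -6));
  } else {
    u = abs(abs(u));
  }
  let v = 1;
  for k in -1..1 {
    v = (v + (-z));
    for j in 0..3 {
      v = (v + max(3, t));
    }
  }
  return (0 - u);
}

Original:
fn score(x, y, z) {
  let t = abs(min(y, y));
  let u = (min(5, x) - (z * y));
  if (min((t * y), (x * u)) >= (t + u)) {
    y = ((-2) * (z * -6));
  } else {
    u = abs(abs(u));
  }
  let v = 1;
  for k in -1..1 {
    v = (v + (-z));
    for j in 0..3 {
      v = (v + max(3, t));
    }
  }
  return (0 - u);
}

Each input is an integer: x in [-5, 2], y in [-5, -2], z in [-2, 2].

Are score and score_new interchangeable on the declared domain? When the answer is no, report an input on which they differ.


Although comparison usage differs, and boolean connective usage differs, 160/160 inputs agree.
verdict: equivalent


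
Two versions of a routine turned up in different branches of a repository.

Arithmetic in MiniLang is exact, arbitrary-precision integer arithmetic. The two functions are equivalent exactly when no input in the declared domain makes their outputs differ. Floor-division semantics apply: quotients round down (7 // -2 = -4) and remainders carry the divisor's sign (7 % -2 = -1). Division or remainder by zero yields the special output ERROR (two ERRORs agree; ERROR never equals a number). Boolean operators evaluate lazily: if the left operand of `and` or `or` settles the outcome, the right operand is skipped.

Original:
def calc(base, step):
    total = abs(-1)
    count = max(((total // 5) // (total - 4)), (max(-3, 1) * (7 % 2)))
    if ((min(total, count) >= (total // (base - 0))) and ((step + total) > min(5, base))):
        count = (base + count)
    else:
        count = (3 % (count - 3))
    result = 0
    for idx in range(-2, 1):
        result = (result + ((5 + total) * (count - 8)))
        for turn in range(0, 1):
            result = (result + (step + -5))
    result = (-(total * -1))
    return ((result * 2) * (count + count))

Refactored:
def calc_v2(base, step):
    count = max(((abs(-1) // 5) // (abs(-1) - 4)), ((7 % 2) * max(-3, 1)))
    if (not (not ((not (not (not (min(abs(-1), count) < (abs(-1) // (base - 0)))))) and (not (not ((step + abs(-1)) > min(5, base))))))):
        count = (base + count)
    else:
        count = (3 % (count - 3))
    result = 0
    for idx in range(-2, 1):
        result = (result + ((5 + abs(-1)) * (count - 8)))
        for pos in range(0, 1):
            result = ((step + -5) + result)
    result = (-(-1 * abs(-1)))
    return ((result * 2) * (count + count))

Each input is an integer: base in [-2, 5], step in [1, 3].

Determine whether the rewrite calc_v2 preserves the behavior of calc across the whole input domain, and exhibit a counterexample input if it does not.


This is a faithful refactor — constant usage differs; and boolean connective usage differs; and statement counts differ; and min/max/abs usage differs; and comparison usage differs; and local variable names differ, but the computed results match everywhere.
As a probe, take base=-1, step=1: calc runs total=1, then count=1, then ((min(total, count) >= (total // (base - 0))) and ((step + total) > min(5, base))) is true, then count=0, then result=0, then (idx=-2), then result=-48, then (turn=0), then result=-52, then (idx=-1), then result=-100, then (turn=0), then result=-104, then (idx=0), then result=-152, then (turn=0), then result=-156, then result=1, then returns 0; calc_v2 runs count=1, then (not (not ((not (not (not (min(abs(-1), count) < (abs(-1) // (base - 0)))))) and (not (not ((step + abs(-1)) > min(5, base))))))) is true, then count=0, then result=0, then (idx=-2), then result=-48, then (pos=0), then result=-52, then (idx=-1), then result=-100, then (pos=0), then result=-104, then (idx=0), then result=-152, then (pos=0), then result=-156, then result=1, then returns 0; both end at 0.
Sweeping the whole domain (24 inputs) finds no disagreement.
verdict: equivalent


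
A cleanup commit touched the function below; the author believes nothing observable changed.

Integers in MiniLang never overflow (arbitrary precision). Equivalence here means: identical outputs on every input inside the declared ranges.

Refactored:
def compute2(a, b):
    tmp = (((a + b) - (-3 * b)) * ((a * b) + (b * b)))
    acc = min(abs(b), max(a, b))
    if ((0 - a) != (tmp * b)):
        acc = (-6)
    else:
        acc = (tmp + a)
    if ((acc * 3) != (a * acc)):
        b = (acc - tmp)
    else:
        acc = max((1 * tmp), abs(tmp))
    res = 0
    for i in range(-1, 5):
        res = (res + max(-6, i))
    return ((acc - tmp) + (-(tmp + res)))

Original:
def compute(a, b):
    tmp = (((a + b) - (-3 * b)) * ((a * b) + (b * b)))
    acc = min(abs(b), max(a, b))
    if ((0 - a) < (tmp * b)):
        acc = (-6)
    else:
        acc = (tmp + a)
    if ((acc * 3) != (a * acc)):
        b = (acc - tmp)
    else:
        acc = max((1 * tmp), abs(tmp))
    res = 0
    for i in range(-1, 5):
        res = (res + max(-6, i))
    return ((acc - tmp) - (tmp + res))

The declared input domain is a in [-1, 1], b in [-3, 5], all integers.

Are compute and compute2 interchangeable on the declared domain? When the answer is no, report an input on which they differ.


Run the pair on a=-1, b=0.
compute: tmp becomes 0; next acc becomes 0; next ((0 - a) < (tmp * b)) evaluates to false; next acc becomes -1; next ((acc * 3) != (a * acc)) evaluates to true; next b becomes -1; next res becomes 0; next at i=-1:; next res becomes -1; next at i=0:; next res becomes -1; next at i=1:; next res becomes 0; next at i=2:; next res becomes 2; next at i=3:; next res becomes 5; next at i=4:; next res becomes 9; next final value -10
compute2: tmp becomes 0; next acc becomes 0; next ((0 - a) != (tmp * b)) evaluates to true; next acc becomes -6; next ((acc * 3) != (a * acc)) evaluates to true; next b becomes -6; next res becomes 0; next at i=-1:; next res becomes -1; next at i=0:; next res becomes -1; next at i=1:; next res becomes 0; next at i=2:; next res becomes 2; next at i=3:; next res becomes 5; next at i=4:; next res becomes 9; next final value -15
-10 against -15: the behavior changed.
verdict: not equivalent; witness: a=-1, b=0


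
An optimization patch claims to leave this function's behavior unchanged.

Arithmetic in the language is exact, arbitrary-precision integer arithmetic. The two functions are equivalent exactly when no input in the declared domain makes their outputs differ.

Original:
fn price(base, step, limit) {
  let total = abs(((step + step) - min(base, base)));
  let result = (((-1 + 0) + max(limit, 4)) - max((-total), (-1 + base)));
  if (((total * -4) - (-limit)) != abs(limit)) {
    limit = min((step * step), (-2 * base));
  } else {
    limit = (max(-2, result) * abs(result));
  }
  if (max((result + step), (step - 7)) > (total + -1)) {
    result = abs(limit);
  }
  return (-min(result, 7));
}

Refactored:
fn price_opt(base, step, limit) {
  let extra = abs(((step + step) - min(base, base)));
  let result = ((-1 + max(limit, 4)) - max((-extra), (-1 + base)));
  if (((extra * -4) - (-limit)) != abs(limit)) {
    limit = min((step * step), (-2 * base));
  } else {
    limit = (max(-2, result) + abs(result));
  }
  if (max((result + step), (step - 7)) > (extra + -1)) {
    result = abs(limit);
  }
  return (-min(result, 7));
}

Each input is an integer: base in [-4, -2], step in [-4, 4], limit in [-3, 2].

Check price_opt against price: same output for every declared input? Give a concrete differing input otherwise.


At base=-4, step=-2, limit=0: price gives -7, price_opt gives -6.
verdict: not equivalent; witness: base=-4, step=-2, limit=0


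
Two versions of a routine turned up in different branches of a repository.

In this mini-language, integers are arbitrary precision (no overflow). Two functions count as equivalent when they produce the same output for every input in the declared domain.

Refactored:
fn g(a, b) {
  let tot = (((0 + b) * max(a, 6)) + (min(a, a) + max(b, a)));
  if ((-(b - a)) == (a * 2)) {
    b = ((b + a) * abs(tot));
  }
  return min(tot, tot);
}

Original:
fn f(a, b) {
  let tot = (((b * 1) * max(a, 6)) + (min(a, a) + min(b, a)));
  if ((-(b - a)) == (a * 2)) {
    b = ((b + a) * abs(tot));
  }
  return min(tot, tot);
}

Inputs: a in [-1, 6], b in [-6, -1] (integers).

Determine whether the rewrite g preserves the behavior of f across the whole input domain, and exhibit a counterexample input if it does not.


a=-1, b=-6 yields -43 from f but -38 from g.
verdict: not equivalent; witness: a=-1, b=-6


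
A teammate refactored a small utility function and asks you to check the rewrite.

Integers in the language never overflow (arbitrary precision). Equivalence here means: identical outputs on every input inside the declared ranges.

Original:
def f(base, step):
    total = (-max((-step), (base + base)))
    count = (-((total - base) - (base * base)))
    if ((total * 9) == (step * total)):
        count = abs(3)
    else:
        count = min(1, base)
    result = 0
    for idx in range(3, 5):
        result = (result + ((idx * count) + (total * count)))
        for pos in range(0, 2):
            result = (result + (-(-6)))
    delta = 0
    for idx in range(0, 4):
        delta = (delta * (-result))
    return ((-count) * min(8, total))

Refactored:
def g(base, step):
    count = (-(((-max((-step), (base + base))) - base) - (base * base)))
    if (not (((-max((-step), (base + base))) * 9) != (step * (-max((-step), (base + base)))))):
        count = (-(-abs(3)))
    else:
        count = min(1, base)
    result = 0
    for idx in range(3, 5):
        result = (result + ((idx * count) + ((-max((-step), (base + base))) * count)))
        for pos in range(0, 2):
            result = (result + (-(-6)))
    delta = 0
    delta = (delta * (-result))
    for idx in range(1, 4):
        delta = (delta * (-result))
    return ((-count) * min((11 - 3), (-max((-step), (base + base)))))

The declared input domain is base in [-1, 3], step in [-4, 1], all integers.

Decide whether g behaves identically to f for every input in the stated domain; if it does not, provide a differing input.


Behavior is preserved: although comparison usage differs, and loop structure differs, and boolean connective usage differs, and local variable names differ, and min/max/abs usage differs, and arithmetic usage differs, and constant usage differs, the outputs never diverge.
One worked example (base=1, step=-4) — f: total becomes -4; next count becomes 6; next ((total * 9) == (step * total)) evaluates to false; next count becomes 1; next result becomes 0; next at idx=3:; next result becomes -1; next at pos=0:; next result becomes 5; next at pos=1:; next result becomes 11; next at idx=4:; next result becomes 11; next at pos=0:; next result becomes 17; next at pos=1:; next result becomes 23; next delta becomes 0; next at idx=0:; next delta becomes 0; next at idx=1:; next delta becomes 0; next at idx=2:; next delta becomes 0; next at idx=3:; next delta becomes 0; next final value 4; g: count becomes 6; next (not (((-max((-step), (base + base))) * 9) != (step * (-max((-step), (base + base)))))) evaluates to false; next count becomes 1; next result becomes 0; next at idx=3:; next result becomes -1; next at pos=0:; next result becomes 5; next at pos=1:; next result becomes 11; next at idx=4:; next result becomes 11; next at pos=0:; next result becomes 17; next at pos=1:; next result becomes 23; next delta becomes 0; next delta becomes 0; next at idx=1:; next delta becomes 0; next at idx=2:; next delta becomes 0; next at idx=3:; next delta becomes 0; next final value 4; agreement on 4.
Every one of the 30 inputs gives matching results.
verdict: equivalent


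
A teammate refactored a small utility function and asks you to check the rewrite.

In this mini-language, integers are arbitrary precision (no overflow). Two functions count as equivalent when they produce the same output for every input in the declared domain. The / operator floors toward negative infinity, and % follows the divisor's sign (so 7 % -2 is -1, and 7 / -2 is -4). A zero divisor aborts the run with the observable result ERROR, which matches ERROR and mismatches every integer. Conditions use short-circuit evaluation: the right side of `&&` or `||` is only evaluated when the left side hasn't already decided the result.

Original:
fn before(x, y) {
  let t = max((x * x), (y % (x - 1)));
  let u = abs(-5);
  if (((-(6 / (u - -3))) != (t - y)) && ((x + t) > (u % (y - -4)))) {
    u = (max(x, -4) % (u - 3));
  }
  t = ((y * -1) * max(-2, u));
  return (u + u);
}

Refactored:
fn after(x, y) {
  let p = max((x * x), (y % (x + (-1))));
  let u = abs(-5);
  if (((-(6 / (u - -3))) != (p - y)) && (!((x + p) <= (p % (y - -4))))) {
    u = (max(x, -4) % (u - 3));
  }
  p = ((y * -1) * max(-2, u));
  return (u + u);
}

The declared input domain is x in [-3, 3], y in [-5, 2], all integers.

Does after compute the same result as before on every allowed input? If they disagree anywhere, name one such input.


Consider the input x=-2, y=-1.
before: t = 4; u = 5; (((-(6 / (u - -3))) != (t - y)) && ((x + t) > (u % (y - -4)))) -> false; t = 5; return 10
after: p = 4; u = 5; (((-(6 / (u - -3))) != (p - y)) && (!((x + p) <= (p % (y - -4))))) -> true; u = 0; p = 0; return 0
10 != 0, so the rewrite changes behavior.
verdict: not equivalent; witness: x=-2, y=-1


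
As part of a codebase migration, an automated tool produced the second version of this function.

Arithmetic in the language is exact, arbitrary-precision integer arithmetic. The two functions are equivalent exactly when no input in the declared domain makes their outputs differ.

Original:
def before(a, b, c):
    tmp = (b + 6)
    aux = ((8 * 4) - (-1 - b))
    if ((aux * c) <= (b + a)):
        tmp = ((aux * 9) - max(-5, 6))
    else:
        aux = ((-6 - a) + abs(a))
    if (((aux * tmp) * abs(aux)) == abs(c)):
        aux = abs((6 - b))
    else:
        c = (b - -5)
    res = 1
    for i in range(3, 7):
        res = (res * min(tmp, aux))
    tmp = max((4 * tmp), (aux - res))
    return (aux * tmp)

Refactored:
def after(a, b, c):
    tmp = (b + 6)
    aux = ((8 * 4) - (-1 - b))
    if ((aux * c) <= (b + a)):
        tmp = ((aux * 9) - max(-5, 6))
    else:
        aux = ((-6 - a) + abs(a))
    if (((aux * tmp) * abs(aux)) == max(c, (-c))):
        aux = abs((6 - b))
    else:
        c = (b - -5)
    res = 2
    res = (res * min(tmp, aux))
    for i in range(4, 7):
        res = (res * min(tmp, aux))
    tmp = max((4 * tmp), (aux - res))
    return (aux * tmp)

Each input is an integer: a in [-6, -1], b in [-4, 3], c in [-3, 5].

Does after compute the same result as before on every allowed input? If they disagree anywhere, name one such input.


The edit looks behavioral (`1` became `2`), but over these ranges it never changes the outcome.
As a probe, take a=-3, b=-1, c=0: before runs tmp = 5; aux = 32; ((aux * c) <= (b + a)) -> false; aux = 0; (((aux * tmp) * abs(aux)) == abs(c)) -> true; aux = 7; res = 1; [i=3]; res = 5; [i=4]; res = 25; [i=5]; res = 125; [i=6]; res = 625; tmp = 20; return 140; after runs tmp = 5; aux = 32; ((aux * c) <= (b + a)) -> false; aux = 0; (((aux * tmp) * abs(aux)) == max(c, (-c))) -> true; aux = 7; res = 2; res = 10; [i=4]; res = 50; [i=5]; res = 250; [i=6]; res = 1250; tmp = 20; return 140; both end at 140.
Across all 432 domain points the two functions coincide.
verdict: equivalent


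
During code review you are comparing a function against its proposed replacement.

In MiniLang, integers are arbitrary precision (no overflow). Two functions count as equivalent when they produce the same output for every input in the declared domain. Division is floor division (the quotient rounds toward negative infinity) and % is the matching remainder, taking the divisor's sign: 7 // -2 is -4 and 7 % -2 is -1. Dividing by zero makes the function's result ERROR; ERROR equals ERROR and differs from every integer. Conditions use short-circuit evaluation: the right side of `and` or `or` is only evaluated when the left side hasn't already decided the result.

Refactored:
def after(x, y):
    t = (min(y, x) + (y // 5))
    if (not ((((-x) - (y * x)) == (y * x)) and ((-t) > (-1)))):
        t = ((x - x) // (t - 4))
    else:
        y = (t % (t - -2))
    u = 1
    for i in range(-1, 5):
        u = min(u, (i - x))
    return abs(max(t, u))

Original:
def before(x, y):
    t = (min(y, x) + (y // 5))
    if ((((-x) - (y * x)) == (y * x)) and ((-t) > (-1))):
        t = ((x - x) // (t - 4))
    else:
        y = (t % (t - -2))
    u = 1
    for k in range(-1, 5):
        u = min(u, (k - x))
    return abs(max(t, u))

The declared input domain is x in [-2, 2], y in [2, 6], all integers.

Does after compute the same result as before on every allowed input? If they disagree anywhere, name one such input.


Input x=-2, y=2: ERROR from before versus 1 from after.
verdict: not equivalent; witness: x=-2, y=2


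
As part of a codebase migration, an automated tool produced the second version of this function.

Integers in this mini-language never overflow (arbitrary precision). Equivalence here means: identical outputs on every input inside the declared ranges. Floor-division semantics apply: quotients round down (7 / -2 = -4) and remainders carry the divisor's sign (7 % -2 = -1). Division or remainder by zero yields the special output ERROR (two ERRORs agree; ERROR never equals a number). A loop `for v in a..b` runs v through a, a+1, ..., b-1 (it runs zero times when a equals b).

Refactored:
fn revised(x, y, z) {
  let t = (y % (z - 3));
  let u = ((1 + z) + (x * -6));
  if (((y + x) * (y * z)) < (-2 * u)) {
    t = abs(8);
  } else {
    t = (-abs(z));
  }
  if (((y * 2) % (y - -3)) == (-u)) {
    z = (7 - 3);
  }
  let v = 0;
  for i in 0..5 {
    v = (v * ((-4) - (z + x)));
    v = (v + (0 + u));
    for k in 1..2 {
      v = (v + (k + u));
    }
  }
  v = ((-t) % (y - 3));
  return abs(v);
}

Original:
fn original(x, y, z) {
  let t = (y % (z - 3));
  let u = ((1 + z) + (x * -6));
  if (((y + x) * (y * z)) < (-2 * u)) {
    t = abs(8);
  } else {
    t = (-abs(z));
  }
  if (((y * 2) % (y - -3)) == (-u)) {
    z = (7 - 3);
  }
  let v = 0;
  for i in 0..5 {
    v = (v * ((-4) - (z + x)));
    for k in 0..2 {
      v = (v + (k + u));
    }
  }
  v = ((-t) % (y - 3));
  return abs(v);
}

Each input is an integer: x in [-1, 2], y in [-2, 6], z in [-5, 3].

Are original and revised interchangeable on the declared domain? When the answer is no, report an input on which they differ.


The two are interchangeable: statement counts differ; constant usage differs; arithmetic usage differs; loop structure differs, and every declared input agrees.
Spot check at x=-1, y=6, z=1 — original: t=0, then u=8, then (((y + x) * (y * z)) < (-2 * u)) is false, then t=-1, then (((y * 2) % (y - -3)) == (-u)) is false, then v=0, then (i=0), then v=0, then (k=0), then v=8, then (k=1), then v=17, then (i=1), then v=-68, then (k=0), then v=-60, then (k=1), then v=-51, then (i=2), then v=204, then (k=0), then v=212, then (k=1), then v=221, then (i=3), then v=-884, then (k=0), then v=-876, then (k=1), then v=-867, then (i=4), then v=3468, then (k=0), then v=3476, then (k=1), then v=3485, then v=1, then returns 1. revised: t=0, then u=8, then (((y + x) * (y * z)) < (-2 * u)) is false, then t=-1, then (((y * 2) % (y - -3)) == (-u)) is false, then v=0, then (i=0), then v=0, then v=8, then (k=1), then v=17, then (i=1), then v=-68, then v=-60, then (k=1), then v=-51, then (i=2), then v=204, then v=212, then (k=1), then v=221, then (i=3), then v=-884, then v=-876, then (k=1), then v=-867, then (i=4), then v=3468, then v=3476, then (k=1), then v=3485, then v=1, then returns 1. Both give 1.
Across all 324 domain points the two functions coincide.
verdict: equivalent


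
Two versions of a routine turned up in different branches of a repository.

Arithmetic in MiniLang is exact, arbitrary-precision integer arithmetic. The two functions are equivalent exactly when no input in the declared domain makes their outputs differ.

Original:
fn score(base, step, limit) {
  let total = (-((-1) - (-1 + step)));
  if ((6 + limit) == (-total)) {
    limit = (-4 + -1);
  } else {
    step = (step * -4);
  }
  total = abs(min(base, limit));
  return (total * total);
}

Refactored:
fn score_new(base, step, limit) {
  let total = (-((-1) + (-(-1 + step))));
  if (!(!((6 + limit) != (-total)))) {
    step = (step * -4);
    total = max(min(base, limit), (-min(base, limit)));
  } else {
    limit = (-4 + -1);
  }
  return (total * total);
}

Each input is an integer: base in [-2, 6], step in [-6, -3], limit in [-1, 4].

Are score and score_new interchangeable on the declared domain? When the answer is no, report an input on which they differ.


Evaluate both at base=-2, step=-6, limit=0.
score: total = -6; ((6 + limit) == (-total)) -> true; limit = -5; total = 5; return 25
score_new: total = -6; (!(!((6 + limit) != (-total)))) -> false; limit = -5; return 36
25 and 36 differ, so these are not the same function on this domain.
verdict: not equivalent; witness: base=-2, step=-6, limit=0


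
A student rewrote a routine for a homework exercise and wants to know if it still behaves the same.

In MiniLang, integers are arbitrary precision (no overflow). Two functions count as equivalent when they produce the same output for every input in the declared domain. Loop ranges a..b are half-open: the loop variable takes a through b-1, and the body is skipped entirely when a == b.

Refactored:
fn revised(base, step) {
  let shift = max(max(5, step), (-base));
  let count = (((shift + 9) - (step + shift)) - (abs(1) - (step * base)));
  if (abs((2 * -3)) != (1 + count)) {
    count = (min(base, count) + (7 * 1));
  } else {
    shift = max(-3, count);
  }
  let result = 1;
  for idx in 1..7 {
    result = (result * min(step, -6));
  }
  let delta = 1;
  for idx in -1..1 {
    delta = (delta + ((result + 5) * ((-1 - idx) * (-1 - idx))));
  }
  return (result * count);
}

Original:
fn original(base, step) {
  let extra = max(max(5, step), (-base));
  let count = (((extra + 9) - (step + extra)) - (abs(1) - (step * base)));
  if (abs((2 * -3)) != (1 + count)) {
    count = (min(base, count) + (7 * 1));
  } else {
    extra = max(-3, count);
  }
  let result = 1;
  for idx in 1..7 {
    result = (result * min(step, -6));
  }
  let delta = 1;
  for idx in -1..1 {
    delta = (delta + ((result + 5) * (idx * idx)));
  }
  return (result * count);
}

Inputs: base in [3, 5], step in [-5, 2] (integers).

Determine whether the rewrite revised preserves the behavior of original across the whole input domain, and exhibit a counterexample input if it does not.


Reading the diff, among the changes: constant usage differs, plus local variable names differ, plus arithmetic usage differs.
Spot check at base=5, step=-1 — original: extra becomes 5; next count becomes 4; next (abs((2 * -3)) != (1 + count)) evaluates to true; next count becomes 11; next result becomes 1; next at idx=1:; next result becomes -6; next at idx=2:; next result becomes 36; next at idx=3:; next result becomes -216; next at idx=4:; next result becomes 1296; next at idx=5:; next result becomes -7776; next at idx=6:; next result becomes 46656; next delta becomes 1; next at idx=-1:; next delta becomes 46662; next at idx=0:; next delta becomes 46662; next final value 513216. revised: shift becomes 5; next count becomes 4; next (abs((2 * -3)) != (1 + count)) evaluates to true; next count becomes 11; next result becomes 1; next at idx=1:; next result becomes -6; next at idx=2:; next result becomes 36; next at idx=3:; next result becomes -216; next at idx=4:; next result becomes 1296; next at idx=5:; next result becomes -7776; next at idx=6:; next result becomes 46656; next delta becomes 1; next at idx=-1:; next delta becomes 1; next at idx=0:; next delta becomes 46662; next final value 513216. Both give 513216.
Across all 24 domain points the two functions coincide.
verdict: equivalent


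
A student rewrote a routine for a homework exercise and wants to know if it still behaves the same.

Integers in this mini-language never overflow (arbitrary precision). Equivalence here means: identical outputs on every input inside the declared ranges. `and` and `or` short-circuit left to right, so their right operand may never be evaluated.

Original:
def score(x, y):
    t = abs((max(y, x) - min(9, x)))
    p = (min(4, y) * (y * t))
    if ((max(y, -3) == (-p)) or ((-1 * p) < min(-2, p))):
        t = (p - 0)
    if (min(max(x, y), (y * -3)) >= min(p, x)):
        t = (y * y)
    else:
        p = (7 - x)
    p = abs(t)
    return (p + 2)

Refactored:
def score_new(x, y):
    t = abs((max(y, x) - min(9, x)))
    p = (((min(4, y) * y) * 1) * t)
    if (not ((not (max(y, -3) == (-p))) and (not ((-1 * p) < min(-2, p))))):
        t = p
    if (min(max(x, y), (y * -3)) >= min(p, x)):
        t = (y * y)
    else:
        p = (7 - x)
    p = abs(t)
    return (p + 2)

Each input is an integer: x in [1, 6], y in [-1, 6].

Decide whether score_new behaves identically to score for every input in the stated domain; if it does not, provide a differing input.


This is a faithful refactor — constant usage differs, boolean connective usage differs, arithmetic usage differs, but the computed results match everywhere.
One worked example (x=5, y=0) — score: t becomes 0; next p becomes 0; next ((max(y, -3) == (-p)) or ((-1 * p) < min(-2, p))) evaluates to true; next t becomes 0; next (min(max(x, y), (y * -3)) >= min(p, x)) evaluates to true; next t becomes 0; next p becomes 0; next final value 2; score_new: t becomes 0; next p becomes 0; next (not ((not (max(y, -3) == (-p))) and (not ((-1 * p) < min(-2, p))))) evaluates to true; next t becomes 0; next (min(max(x, y), (y * -3)) >= min(p, x)) evaluates to true; next t becomes 0; next p becomes 0; next final value 2; agreement on 2.
Sweeping the whole domain (48 inputs) finds no disagreement.
verdict: equivalent


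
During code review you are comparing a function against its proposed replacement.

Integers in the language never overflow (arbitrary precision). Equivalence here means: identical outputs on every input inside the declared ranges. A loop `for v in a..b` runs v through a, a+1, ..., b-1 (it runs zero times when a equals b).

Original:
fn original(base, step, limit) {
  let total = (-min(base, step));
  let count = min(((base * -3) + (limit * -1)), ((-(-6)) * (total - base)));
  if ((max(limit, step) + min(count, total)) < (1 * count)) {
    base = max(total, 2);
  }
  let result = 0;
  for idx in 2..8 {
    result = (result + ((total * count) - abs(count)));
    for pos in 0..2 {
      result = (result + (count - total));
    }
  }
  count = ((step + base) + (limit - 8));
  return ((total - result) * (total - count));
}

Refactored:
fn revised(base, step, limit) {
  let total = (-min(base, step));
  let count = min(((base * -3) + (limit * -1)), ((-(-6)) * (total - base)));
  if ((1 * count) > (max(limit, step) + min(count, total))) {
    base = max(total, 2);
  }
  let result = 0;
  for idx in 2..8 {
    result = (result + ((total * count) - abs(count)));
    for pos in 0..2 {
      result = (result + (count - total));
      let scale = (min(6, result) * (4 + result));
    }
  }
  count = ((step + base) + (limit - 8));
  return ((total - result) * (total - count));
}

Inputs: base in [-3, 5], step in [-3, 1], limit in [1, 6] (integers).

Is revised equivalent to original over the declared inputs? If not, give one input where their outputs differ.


Comparing the listings, the differences include: constant usage differs; also min/max/abs usage differs; also comparison usage differs; also arithmetic usage differs; also statement counts differ; also local variable names differ.
Tracing base=4, step=0, limit=5: original: total becomes 0; next count becomes -24; next ((max(limit, step) + min(count, total)) < (1 * count)) evaluates to false; next result becomes 0; next at idx=2:; next result becomes -24; next at pos=0:; next result becomes -48; next at pos=1:; next result becomes -72; next at idx=3:; next result becomes -96; next at pos=0:; next result becomes -120; next at pos=1:; next result becomes -144; next at idx=4:; next result becomes -168; next at pos=0:; next result becomes -192; next at pos=1:; next result becomes -216; next at idx=5:; next result becomes -240; next at pos=0:; next result becomes -264; next at pos=1:; next result becomes -288; next at idx=6:; next result becomes -312; next at pos=0:; next result becomes -336; next at pos=1:; next result becomes -360; next at idx=7:; next result becomes -384; next at pos=0:; next result becomes -408; next at pos=1:; next result becomes -432; next count becomes 1; next final value -432 | revised: total becomes 0; next count becomes -24; next ((1 * count) > (max(limit, step) + min(count, total))) evaluates to false; next result becomes 0; next at idx=2:; next result becomes -24; next at pos=0:; next result becomes -48; next scale becomes 2112; next at pos=1:; next result becomes -72; next scale becomes 4896; next at idx=3:; next result becomes -96; next at pos=0:; next result becomes -120; next scale becomes 13920; next at pos=1:; next result becomes -144; next scale becomes 20160; next at idx=4:; next result becomes -168; next at pos=0:; next result becomes -192; next scale becomes 36096; next at pos=1:; next result becomes -216; next scale becomes 45792; next at idx=5:; next result becomes -240; next at pos=0:; next result becomes -264; next scale becomes 68640; next at pos=1:; next result becomes -288; next scale becomes 81792; next at idx=6:; next result becomes -312; next at pos=0:; next result becomes -336; next scale becomes 111552; next at pos=1:; next result becomes -360; next scale becomes 128160; next at idx=7:; next result becomes -384; next at pos=0:; next result becomes -408; next scale becomes 164832; next at pos=1:; next result becomes -432; next scale becomes 184896; next count becomes 1; next final value -432 — matching result -432.
Checked all 270 inputs in the declared domain: the outputs agree on every one.
verdict: equivalent


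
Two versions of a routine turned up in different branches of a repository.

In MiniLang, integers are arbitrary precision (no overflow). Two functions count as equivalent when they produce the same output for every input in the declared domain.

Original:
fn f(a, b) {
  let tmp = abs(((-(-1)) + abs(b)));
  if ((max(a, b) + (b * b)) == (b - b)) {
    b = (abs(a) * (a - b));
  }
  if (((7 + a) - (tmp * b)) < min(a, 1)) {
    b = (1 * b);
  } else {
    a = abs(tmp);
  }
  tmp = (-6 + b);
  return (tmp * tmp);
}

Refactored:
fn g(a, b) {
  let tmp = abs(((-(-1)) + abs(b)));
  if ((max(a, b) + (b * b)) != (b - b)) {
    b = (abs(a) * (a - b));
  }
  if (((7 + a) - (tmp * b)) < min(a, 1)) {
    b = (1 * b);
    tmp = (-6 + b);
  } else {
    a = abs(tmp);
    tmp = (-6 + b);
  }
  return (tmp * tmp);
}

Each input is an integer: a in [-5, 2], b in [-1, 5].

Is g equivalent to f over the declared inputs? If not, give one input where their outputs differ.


Evaluate both at a=-5, b=-1.
f: tmp=2, then ((max(a, b) + (b * b)) == (b - b)) is true, then b=-20, then (((7 + a) - (tmp * b)) < min(a, 1)) is false, then a=2, then tmp=-26, then returns 676
g: tmp=2, then ((max(a, b) + (b * b)) != (b - b)) is false, then (((7 + a) - (tmp * b)) < min(a, 1)) is false, then a=2, then tmp=-7, then returns 49
676 and 49 differ, so these are not the same function on this domain.
verdict: not equivalent; witness: a=-5, b=-1


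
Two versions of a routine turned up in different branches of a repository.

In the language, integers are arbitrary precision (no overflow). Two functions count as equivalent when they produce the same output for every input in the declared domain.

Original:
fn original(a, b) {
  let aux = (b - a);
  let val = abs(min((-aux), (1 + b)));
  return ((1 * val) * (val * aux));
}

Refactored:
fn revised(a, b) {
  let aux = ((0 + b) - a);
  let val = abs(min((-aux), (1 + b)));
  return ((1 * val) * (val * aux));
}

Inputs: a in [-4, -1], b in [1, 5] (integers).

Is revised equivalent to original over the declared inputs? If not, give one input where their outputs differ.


The two are interchangeable: constant usage differs; arithmetic usage differs, and every declared input agrees.
One worked example (a=-1, b=5) — original: aux becomes 6; next val becomes 6; next final value 216; revised: aux becomes 6; next val becomes 6; next final value 216; agreement on 216.
Across all 20 domain points the two functions coincide.
verdict: equivalent


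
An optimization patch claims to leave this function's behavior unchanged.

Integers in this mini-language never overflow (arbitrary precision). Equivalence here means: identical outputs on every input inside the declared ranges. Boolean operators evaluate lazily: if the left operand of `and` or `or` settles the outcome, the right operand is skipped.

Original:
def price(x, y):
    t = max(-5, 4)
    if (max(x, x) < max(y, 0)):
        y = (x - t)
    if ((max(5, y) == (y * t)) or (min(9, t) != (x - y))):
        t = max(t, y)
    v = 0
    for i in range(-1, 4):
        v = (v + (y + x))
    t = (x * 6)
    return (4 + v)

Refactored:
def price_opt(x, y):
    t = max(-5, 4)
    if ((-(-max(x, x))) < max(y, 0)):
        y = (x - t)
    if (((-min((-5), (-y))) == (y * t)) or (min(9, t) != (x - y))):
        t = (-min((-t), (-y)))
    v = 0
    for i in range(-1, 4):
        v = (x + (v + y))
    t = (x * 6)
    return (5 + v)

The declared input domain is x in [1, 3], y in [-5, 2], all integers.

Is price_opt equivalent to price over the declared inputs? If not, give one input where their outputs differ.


Take x=1, y=-5.
price: t becomes 4; next (max(x, x) < max(y, 0)) evaluates to false; next ((max(5, y) == (y * t)) or (min(9, t) != (x - y))) evaluates to true; next t becomes 4; next v becomes 0; next at i=-1:; next v becomes -4; next at i=0:; next v becomes -8; next at i=1:; next v becomes -12; next at i=2:; next v becomes -16; next at i=3:; next v becomes -20; next t becomes 6; next final value -16
price_opt: t becomes 4; next ((-(-max(x, x))) < max(y, 0)) evaluates to false; next (((-min((-5), (-y))) == (y * t)) or (min(9, t) != (x - y))) evaluates to true; next t becomes 4; next v becomes 0; next at i=-1:; next v becomes -4; next at i=0:; next v becomes -8; next at i=1:; next v becomes -12; next at i=2:; next v becomes -16; next at i=3:; next v becomes -20; next t becomes 6; next final value -15
-16 against -15: the behavior changed.
verdict: not equivalent; witness: x=1, y=-5


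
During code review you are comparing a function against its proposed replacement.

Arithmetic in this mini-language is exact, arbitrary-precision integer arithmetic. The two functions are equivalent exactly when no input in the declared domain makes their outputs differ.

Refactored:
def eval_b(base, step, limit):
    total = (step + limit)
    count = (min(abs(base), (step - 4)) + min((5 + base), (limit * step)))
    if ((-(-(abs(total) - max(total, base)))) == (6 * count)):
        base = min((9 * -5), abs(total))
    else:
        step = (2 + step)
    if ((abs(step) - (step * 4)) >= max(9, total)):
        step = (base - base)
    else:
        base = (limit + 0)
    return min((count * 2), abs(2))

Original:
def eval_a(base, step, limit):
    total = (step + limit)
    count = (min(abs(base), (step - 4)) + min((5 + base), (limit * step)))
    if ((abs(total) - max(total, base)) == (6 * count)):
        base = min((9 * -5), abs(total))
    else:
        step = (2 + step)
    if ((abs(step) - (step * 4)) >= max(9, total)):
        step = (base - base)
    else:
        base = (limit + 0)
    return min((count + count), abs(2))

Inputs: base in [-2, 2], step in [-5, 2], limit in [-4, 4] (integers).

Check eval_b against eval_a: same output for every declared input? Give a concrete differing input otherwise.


Side by side, the visible changes include: constant usage differs; arithmetic usage differs.
One worked example (base=-2, step=-5, limit=1) — eval_a: total becomes -4; next count becomes -14; next ((abs(total) - max(total, base)) == (6 * count)) evaluates to false; next step becomes -3; next ((abs(step) - (step * 4)) >= max(9, total)) evaluates to true; next step becomes 0; next final value -28; eval_b: total becomes -4; next count becomes -14; next ((-(-(abs(total) - max(total, base)))) == (6 * count)) evaluates to false; next step becomes -3; next ((abs(step) - (step * 4)) >= max(9, total)) evaluates to true; next step becomes 0; next final value -28; agreement on -28.
An exhaustive pass over the 360 declared inputs shows identical outputs.
verdict: equivalent
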